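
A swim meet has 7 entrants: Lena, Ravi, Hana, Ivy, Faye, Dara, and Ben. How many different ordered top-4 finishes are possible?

This is an ordered selection of 4 from 7: P(7,4).
That gives 7 × 6 × 5 × 4 = 840.

840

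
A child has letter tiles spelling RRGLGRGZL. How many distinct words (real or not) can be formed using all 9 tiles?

5040

The 9 letters of RRGLGRGZL have repeats: G appearing 3 times, L appearing twice, and R appearing 3 times.
Dividing 9! = 362880 by 3!·3!·2! = 72 for the repeated letters gives 5040.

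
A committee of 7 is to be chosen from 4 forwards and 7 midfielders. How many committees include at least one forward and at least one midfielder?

329

With no constraint there are C(11,7) = 330 possible selections.
Subtract selections that omit an entire group: no forwards → C(7,7) = 1; no midfielders → C(4,7) = 0.
Both groups omitted at once is impossible, so 330 − 1 = 329.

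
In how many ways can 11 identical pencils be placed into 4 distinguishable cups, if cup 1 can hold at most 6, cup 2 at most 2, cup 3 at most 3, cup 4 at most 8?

Without the upper bounds there are C(14,3) = 364 ways to split 11 among 4 cups.
Subtract solutions that violate a single cap (substitute x_i' = x_i − (cap_i+1)): x_1 ≥ 7 gives C(7,3) = 35; x_2 ≥ 3 gives C(11,3) = 165; x_3 ≥ 4 gives C(10,3) = 120; x_4 ≥ 9 gives C(5,3) = 10. Together 330.
Add back pairs where two caps are both exceeded: 4 + 1 + 0 + 35 + 0 + 0 = 40.
By inclusion–exclusion the count is 364 − 330 + 40 = 74.

74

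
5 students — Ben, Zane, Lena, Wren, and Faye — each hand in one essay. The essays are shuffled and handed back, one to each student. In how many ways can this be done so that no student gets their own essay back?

44

Let Aᵢ be the assignments in which student i gets their own essay. We want the size of the complement of A₁∪…∪A_5.
By inclusion–exclusion this is Σ_{j=0}^{5} (−1)^j C(5,j)·(5−j)!.
Computing: 120 − 120 + 60 − 20 + 5 − 1 = 44.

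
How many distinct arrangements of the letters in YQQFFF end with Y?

With the last slot taken by Y, it remains to arrange the other 5 letters (QQFFF).
Those 5 letters have F appearing 3 times and Q appearing twice, giving (5)!/(3!·2!) = 10.

10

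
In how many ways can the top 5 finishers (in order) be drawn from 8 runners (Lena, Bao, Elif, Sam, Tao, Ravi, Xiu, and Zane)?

6720

There are 8 choices for 1st place, 7 for 2nd, and so on down to 4 for position 5.
That gives 8 × 7 × 6 × 5 × 4 = 6720.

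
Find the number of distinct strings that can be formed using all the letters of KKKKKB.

6

KKKKKB has 6 letters with K appearing 5 times.
So there are 6! / (5!) = 6 distinguishable arrangements.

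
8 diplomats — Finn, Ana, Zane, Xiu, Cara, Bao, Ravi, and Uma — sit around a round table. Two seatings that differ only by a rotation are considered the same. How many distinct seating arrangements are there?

Seat Finn anywhere (absorbing the rotational symmetry), then permute the other 7: (7)! = 5040.

5040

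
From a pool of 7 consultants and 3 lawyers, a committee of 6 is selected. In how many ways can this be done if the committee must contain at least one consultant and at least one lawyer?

With no constraint there are C(10,6) = 210 possible selections.
Subtract selections that omit an entire group: no consultants → C(3,6) = 0; no lawyers → C(7,6) = 7.
Both groups omitted at once is impossible, so 210 − 7 = 203.

203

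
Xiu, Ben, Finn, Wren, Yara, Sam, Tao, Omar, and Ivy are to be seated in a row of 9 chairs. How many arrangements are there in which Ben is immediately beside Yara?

Treat {Ben, Yara} as a single unit. There are 8 units to order, and the pair itself can be ordered 2 ways.
That gives 2 × 8! = 2 × 40320 = 80640.

80640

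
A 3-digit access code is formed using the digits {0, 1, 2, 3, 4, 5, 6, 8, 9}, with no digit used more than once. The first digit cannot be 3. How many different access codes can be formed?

448

The first digit has 9−1 = 8 choices (anything except 3).
The remaining 2 digits are filled from the other 8 symbols without repetition: 8 × 7 = 56.
Total: 8 × 56 = 448.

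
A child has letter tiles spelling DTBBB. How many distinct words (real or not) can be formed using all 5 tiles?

20

Letter multiplicities in DTBBB: B×3, D×1, T×1.
The number of distinct arrangements is 5!/(3!) = 120/6 = 20.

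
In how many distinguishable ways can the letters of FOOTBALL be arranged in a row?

The 8 letters of FOOTBALL have repeats: L appearing twice and O appearing twice.
Dividing 8! = 40320 by 2!·2! = 4 for the repeated letters gives 10080.

10080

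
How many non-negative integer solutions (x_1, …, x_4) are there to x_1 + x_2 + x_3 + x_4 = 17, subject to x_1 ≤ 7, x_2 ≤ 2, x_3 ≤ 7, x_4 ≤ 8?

By stars and bars, unrestricted non-negative solutions to x_1+…+x_4 = 17 number C(17+3,3) = 1140.
Subtract solutions that violate a single cap (substitute x_i' = x_i − (cap_i+1)): x_1 ≥ 8 gives C(12,3) = 220; x_2 ≥ 3 gives C(17,3) = 680; x_3 ≥ 8 gives C(12,3) = 220; x_4 ≥ 9 gives C(11,3) = 165. Together 1285.
Add back pairs where two caps are both exceeded: 84 + 4 + 1 + 84 + 56 + 1 = 230.
By inclusion–exclusion the count is 1140 − 1285 + 230 = 85.

85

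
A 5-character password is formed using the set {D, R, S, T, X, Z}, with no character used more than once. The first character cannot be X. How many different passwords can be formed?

The first character has 6−1 = 5 choices (anything except X).
The remaining 4 characters are filled from the other 5 symbols without repetition: 5 × 4 × 3 × 2 = 120.
Total: 5 × 120 = 600.

600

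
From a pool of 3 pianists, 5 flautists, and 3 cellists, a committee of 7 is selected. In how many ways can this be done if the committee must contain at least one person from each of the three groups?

Unrestricted: C(11,7) = 330 ways to pick any 7 of the 11.
Subtract selections that omit an entire group: no pianists → C(8,7) = 8; no flautists → C(6,7) = 0; no cellists → C(8,7) = 8.
Add back selections omitting two groups (i.e. drawn from a single group): C(3,7) + C(5,7) + C(3,7) = 0.
By inclusion–exclusion: 330 − 16 + 0 = 314.

314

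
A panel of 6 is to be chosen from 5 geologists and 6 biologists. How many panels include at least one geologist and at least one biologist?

Total 6-person selections from all 11: C(11,6) = 462.
Subtract selections that omit an entire group: no geologists → C(6,6) = 1; no biologists → C(5,6) = 0.
Both groups omitted at once is impossible, so 462 − 1 = 461.

461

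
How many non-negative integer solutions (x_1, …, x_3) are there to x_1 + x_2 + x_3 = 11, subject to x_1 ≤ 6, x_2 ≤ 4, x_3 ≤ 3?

Ignoring the caps, the number of non-negative solutions to x_1+…+x_3 = 11 is C(13,2) = 78.
Subtract solutions that violate a single cap (substitute x_i' = x_i − (cap_i+1)): x_1 ≥ 7 gives C(6,2) = 15; x_2 ≥ 5 gives C(8,2) = 28; x_3 ≥ 4 gives C(9,2) = 36. Together 79.
Add back pairs where two caps are both exceeded: 0 + 1 + 6 = 7.
By inclusion–exclusion the count is 78 − 79 + 7 = 6.

6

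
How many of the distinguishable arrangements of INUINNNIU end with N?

Fix N in the last position and arrange the remaining 8 letters.
Those 8 letters have I appearing 3 times, N appearing 3 times, and U appearing twice, giving (8)!/(3!·3!·2!) = 560.

560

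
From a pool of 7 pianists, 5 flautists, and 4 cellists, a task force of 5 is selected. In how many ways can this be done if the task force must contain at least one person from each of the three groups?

Unrestricted: C(16,5) = 4368 ways to pick any 5 of the 16.
Subtract selections that omit an entire group: no pianists → C(9,5) = 126; no flautists → C(11,5) = 462; no cellists → C(12,5) = 792.
Add back selections omitting two groups (i.e. drawn from a single group): C(7,5) + C(5,5) + C(4,5) = 22.
By inclusion–exclusion: 4368 − 1380 + 22 = 3010.

3010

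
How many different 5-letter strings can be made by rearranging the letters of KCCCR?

KCCCR has 5 letters with C appearing 3 times.
Dividing 5! = 120 by 3! = 6 for the repeated letters gives 20.

20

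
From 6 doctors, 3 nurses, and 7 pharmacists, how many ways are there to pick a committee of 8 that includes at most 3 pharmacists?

Split by how many pharmacists are chosen (0 through 3).
Sum: C(7,0)·C(9,8) + C(7,1)·C(9,7) + C(7,2)·C(9,6) + C(7,3)·C(9,5) = 9 + 252 + 1764 + 4410 = 6435.

6435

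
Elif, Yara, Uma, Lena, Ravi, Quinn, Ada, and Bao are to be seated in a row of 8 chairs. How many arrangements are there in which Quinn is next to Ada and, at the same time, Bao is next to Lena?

2880

Treat {Quinn,Ada} as one block (2 orders) and {Bao,Lena} as another (2 orders).
That leaves 6 units to arrange: 2 × 2 × 6! = 4 × 720 = 2880.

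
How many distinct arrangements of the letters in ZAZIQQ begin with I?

30

Fix I in the first position and arrange the remaining 5 letters.
Those 5 letters have Q appearing twice and Z appearing twice, giving (5)!/(2!·2!) = 30.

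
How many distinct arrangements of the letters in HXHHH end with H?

With the last slot taken by H, it remains to arrange the other 4 letters (XHHH).
Those 4 letters have H appearing 3 times, giving (4)!/(3!) = 4.

4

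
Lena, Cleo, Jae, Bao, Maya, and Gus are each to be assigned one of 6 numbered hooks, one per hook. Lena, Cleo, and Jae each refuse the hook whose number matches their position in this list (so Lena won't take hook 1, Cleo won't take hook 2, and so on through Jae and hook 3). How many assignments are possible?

426

Let Aᵢ (for i ∈ {1, 2, 3}) be the placements that put person i in their forbidden hook. Any j of these fix j positions, leaving (6−j)! ways to fill the rest, and there are C(3,j) ways to pick which j.
By inclusion–exclusion, the number of valid placements is Σ_{j=0}^{3} (−1)^j C(3,j)·(6−j)!.
Computing: 720 − 360 + 72 − 6 = 426.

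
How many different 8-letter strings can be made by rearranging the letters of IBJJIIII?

The 8 letters of IBJJIIII have repeats: I appearing 5 times and J appearing twice.
Dividing 8! = 40320 by 5!·2! = 240 for the repeated letters gives 168.

168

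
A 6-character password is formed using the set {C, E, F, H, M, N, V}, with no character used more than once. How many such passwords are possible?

5040

This is a permutation of 6 out of 7: P(7,6) = 7!/1!.
That product is 7 × 6 × 5 × 4 × 3 × 2 = 5040.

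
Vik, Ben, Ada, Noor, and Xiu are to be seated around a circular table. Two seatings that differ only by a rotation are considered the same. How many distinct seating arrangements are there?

24

Around a circle, 5 distinct people have 5!/5 = (4)! = 24 rotationally distinct seatings.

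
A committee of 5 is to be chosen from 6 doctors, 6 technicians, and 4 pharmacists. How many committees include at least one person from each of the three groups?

With no constraint there are C(16,5) = 4368 possible selections.
Subtract selections that omit an entire group: no doctors → C(10,5) = 252; no technicians → C(10,5) = 252; no pharmacists → C(12,5) = 792.
Add back selections omitting two groups (i.e. drawn from a single group): C(6,5) + C(6,5) + C(4,5) = 12.
By inclusion–exclusion: 4368 − 1296 + 12 = 3084.

3084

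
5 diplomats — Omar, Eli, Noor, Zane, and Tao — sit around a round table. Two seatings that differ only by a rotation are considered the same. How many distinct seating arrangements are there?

24

Around a circle, 5 distinct people have 5!/5 = (4)! = 24 rotationally distinct seatings.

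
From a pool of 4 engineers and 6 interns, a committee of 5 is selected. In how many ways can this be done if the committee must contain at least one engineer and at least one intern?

246

Unrestricted: C(10,5) = 252 ways to pick any 5 of the 10.
Subtract selections that omit an entire group: no engineers → C(6,5) = 6; no interns → C(4,5) = 0.
Both groups omitted at once is impossible, so 252 − 6 = 246.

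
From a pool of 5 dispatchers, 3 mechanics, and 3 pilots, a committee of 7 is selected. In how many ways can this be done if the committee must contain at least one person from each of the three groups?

Total 7-person selections from all 11: C(11,7) = 330.
Selections missing a whole group: no dispatchers → C(6,7) = 0; no mechanics → C(8,7) = 8; no pilots → C(8,7) = 8.
Add back selections omitting two groups (i.e. drawn from a single group): C(5,7) + C(3,7) + C(3,7) = 0.
By inclusion–exclusion: 330 − 16 + 0 = 314.

314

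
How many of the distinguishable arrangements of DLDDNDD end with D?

30

Fix D in the last position and arrange the remaining 6 letters.
Those 6 letters have D appearing 4 times, giving (6)!/(4!) = 30.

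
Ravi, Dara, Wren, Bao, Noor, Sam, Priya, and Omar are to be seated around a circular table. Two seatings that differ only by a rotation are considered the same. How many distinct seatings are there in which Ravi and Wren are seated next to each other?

1440

Glue Ravi and Wren into a block (2 internal orders). Seating 7 units around a circle gives (6)! arrangements.
So 2 × (6)! = 2 × 720 = 1440.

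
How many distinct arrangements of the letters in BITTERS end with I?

360

Fix I in the last position and arrange the remaining 6 letters.
Those 6 letters have T appearing twice, giving (6)!/(2!) = 360.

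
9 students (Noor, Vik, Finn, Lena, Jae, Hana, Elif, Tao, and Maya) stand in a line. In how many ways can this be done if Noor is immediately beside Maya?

80640

Glue Noor and Maya into one block (2 internal orders), leaving 8 units to arrange in a row.
So the count is 2·(8)! = 80640.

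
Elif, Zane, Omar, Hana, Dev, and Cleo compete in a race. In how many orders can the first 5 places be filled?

720

This is an ordered selection of 5 from 6: P(6,5).
That gives 6 × 5 × 4 × 3 × 2 = 720.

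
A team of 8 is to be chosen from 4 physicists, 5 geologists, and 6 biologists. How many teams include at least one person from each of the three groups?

6216

With no constraint there are C(15,8) = 6435 possible selections.
Subtract selections that omit an entire group: no physicists → C(11,8) = 165; no geologists → C(10,8) = 45; no biologists → C(9,8) = 9.
Add back selections omitting two groups (i.e. drawn from a single group): C(4,8) + C(5,8) + C(6,8) = 0.
By inclusion–exclusion: 6435 − 219 + 0 = 6216.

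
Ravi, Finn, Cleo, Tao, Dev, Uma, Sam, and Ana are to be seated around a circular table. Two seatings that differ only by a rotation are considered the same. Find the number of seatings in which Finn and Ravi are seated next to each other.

1440

Glue Finn and Ravi into a block (2 internal orders). Seating 7 units around a circle gives (6)! arrangements.
So 2 × (6)! = 2 × 720 = 1440.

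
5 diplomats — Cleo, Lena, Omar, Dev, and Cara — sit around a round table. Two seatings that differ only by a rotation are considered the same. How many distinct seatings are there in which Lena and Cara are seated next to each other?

12

Glue Lena and Cara into a block (2 internal orders). Seating 4 units around a circle gives (3)! arrangements.
So 2 × (3)! = 2 × 6 = 12.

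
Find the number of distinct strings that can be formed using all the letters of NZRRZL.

The 6 letters of NZRRZL have repeats: R appearing twice and Z appearing twice.
Dividing 6! = 720 by 2!·2! = 4 for the repeated letters gives 180.

180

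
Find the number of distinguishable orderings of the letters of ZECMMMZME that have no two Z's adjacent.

There are 9!/(4!·2!·2!) = 3780 arrangements of ZECMMMZME in total.
Arrangements with the Z's together: treat ZZ as one letter, giving (8)!/(4!·2!) = 840.
Hence 3780 − 840 = 2940.

2940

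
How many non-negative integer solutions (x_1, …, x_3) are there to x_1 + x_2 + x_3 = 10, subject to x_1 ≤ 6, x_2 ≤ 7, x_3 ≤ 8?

47

Without the upper bounds there are C(12,2) = 66 ways to split 10 among 3 variables.
Subtract solutions that violate a single cap (substitute x_i' = x_i − (cap_i+1)): x_1 ≥ 7 gives C(5,2) = 10; x_2 ≥ 8 gives C(4,2) = 6; x_3 ≥ 9 gives C(3,2) = 3. Together 19.
No two caps can be exceeded simultaneously, so the pair terms are all 0.
By inclusion–exclusion the count is 66 − 19 + 0 = 47.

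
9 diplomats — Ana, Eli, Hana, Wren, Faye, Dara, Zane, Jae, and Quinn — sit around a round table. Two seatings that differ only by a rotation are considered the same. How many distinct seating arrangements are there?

Around a circle, 9 distinct people have 9!/9 = (8)! = 40320 rotationally distinct seatings.

40320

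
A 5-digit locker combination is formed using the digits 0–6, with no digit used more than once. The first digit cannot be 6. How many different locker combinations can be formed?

The first digit has 7−1 = 6 choices (anything except 6).
The remaining 4 digits are filled from the other 6 symbols without repetition: 6 × 5 × 4 × 3 = 360.
Total: 6 × 360 = 2160.

2160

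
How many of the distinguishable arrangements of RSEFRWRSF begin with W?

1680

With the first slot taken by W, it remains to arrange the other 8 letters (RSEFRRSF).
Those 8 letters have F appearing twice, R appearing 3 times, and S appearing twice, giving (8)!/(3!·2!·2!) = 1680.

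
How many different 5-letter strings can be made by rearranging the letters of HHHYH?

5

HHHYH has 5 letters with H appearing 4 times.
Dividing 5! = 120 by 4! = 24 for the repeated letters gives 5.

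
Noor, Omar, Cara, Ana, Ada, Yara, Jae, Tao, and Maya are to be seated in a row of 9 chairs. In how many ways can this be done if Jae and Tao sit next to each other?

80640

Treat {Jae, Tao} as a single unit. There are 8 units to order, and the pair itself can be ordered 2 ways.
That gives 2 × 8! = 2 × 40320 = 80640.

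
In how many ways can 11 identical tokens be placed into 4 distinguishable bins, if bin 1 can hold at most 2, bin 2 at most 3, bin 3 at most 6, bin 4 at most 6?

Without the upper bounds there are C(14,3) = 364 ways to split 11 among 4 bins.
Subtract solutions that violate a single cap (substitute x_i' = x_i − (cap_i+1)): x_1 ≥ 3 gives C(11,3) = 165; x_2 ≥ 4 gives C(10,3) = 120; x_3 ≥ 7 gives C(7,3) = 35; x_4 ≥ 7 gives C(7,3) = 35. Together 355.
Add back pairs where two caps are both exceeded: 35 + 4 + 4 + 1 + 1 + 0 = 45.
By inclusion–exclusion the count is 364 − 355 + 45 = 54.

54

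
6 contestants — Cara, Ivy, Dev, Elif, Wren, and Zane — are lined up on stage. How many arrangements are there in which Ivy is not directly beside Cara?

480

There are 6! = 720 arrangements in all. If Ivy and Cara are adjacent, merging them into one block gives 2·(5)! = 240 arrangements.
Complementary counting: 720 − 240 = 480.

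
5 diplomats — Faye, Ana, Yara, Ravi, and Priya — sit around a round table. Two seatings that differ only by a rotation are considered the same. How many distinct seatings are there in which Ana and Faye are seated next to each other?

12

Glue Ana and Faye into a block (2 internal orders). Seating 4 units around a circle gives (3)! arrangements.
So 2 × (3)! = 2 × 6 = 12.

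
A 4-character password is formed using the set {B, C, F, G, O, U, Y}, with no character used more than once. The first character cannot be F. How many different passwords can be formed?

The first character has 7−1 = 6 choices (anything except F).
The remaining 3 characters are filled from the other 6 symbols without repetition: 6 × 5 × 4 = 120.
Total: 6 × 120 = 720.

720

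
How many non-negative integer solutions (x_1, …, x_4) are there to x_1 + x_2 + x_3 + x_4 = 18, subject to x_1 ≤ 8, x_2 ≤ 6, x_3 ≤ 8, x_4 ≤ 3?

99

Ignoring the caps, the number of non-negative solutions to x_1+…+x_4 = 18 is C(21,3) = 1330.
Subtract solutions that violate a single cap (substitute x_i' = x_i − (cap_i+1)): x_1 ≥ 9 gives C(12,3) = 220; x_2 ≥ 7 gives C(14,3) = 364; x_3 ≥ 9 gives C(12,3) = 220; x_4 ≥ 4 gives C(17,3) = 680. Together 1484.
Add back pairs where two caps are both exceeded: 10 + 1 + 56 + 10 + 120 + 56 = 253.
By inclusion–exclusion the count is 1330 − 1484 + 253 = 99.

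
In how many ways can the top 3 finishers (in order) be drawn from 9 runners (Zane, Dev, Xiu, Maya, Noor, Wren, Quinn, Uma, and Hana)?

504

This is an ordered selection of 3 from 9: P(9,3).
That gives 9 × 8 × 7 = 504.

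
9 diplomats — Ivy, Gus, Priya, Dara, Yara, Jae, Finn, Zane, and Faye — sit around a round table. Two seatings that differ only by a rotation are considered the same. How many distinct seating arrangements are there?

Seat Ivy anywhere (absorbing the rotational symmetry), then permute the other 8: (8)! = 40320.

40320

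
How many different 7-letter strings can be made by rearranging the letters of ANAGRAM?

Letter multiplicities in ANAGRAM: A×3, G×1, M×1, N×1, R×1.
Dividing 7! = 5040 by 3! = 6 for the repeated letters gives 840.

840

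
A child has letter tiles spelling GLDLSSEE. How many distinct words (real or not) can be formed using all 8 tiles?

GLDLSSEE has 8 letters with E appearing twice, L appearing twice, and S appearing twice.
The number of distinct arrangements is 8!/(2!·2!·2!) = 40320/8 = 5040.

5040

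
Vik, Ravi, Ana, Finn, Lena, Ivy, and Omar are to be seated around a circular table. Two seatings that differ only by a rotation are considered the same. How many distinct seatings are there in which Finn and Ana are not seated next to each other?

480

Without the restriction there are (6)! = 720 seatings.
Those with Finn next to Ana: fuse the pair into one unit and seat 6 units around a circle — 2·(5)! = 240.
Subtracting, 720 − 240 = 480.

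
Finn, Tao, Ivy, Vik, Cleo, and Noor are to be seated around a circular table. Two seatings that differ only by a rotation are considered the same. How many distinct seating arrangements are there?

Seat Finn anywhere (absorbing the rotational symmetry), then permute the other 5: (5)! = 120.

120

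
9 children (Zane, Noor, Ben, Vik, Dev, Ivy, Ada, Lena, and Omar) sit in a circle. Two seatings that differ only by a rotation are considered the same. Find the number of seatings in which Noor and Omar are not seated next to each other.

30240

All circular seatings of 9 people number (8)! = 40320.
Those with Noor next to Omar: fuse the pair into one unit and seat 8 units around a circle — 2·(7)! = 10080.
Subtracting, 40320 − 10080 = 30240.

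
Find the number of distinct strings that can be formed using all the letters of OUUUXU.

Letter multiplicities in OUUUXU: O×1, U×4, X×1.
So there are 6! / (4!) = 30 distinguishable arrangements.

30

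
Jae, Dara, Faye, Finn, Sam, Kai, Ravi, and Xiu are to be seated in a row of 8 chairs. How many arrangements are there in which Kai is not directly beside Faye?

30240

There are 8! = 40320 arrangements in all. If Kai and Faye are adjacent, merging them into one block gives 2·(7)! = 10080 arrangements.
So 40320 − 10080 = 30240 arrangements keep them apart.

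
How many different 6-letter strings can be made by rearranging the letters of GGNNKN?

The 6 letters of GGNNKN have repeats: G appearing twice and N appearing 3 times.
Dividing 6! = 720 by 3!·2! = 12 for the repeated letters gives 60.

60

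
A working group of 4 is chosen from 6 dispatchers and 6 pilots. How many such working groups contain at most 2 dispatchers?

Split by how many dispatchers are chosen (0 through 2).
Sum: C(6,0)·C(6,4) + C(6,1)·C(6,3) + C(6,2)·C(6,2) = 15 + 120 + 225 = 360.

360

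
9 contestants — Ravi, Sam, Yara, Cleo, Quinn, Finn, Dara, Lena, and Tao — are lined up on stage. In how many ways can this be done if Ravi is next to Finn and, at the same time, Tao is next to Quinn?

20160

Treat {Ravi,Finn} as one block (2 orders) and {Tao,Quinn} as another (2 orders).
That leaves 7 units to arrange: 2 × 2 × 7! = 4 × 5040 = 20160.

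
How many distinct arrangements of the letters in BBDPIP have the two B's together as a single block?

Treat the 2 copies of B as a single block. The multiset to arrange is then {BB, D, I, P, P}, 5 items in all.
That gives (5)!/(2!) = 60 arrangements.

60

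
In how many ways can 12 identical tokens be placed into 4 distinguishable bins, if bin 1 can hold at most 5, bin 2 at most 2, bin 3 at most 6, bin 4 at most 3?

30

Without the upper bounds there are C(15,3) = 455 ways to split 12 among 4 bins.
Subtract solutions that violate a single cap (substitute x_i' = x_i − (cap_i+1)): x_1 ≥ 6 gives C(9,3) = 84; x_2 ≥ 3 gives C(12,3) = 220; x_3 ≥ 7 gives C(8,3) = 56; x_4 ≥ 4 gives C(11,3) = 165. Together 525.
Add back pairs where two caps are both exceeded: 20 + 0 + 10 + 10 + 56 + 4 = 100.
By inclusion–exclusion the count is 455 − 525 + 100 = 30.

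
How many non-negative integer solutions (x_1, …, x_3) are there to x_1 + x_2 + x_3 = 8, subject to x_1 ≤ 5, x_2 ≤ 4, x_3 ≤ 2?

9

Ignoring the caps, the number of non-negative solutions to x_1+…+x_3 = 8 is C(10,2) = 45.
Subtract solutions that violate a single cap (substitute x_i' = x_i − (cap_i+1)): x_1 ≥ 6 gives C(4,2) = 6; x_2 ≥ 5 gives C(5,2) = 10; x_3 ≥ 3 gives C(7,2) = 21. Together 37.
Add back pairs where two caps are both exceeded: 0 + 0 + 1 = 1.
By inclusion–exclusion the count is 45 − 37 + 1 = 9.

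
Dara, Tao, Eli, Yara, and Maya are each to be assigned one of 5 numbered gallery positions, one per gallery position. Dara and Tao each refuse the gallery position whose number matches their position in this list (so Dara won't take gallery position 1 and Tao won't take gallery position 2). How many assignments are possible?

78

Let Aᵢ (for i ∈ {1, 2}) be the placements that put person i in their forbidden gallery position. Any j of these fix j positions, leaving (5−j)! ways to fill the rest, and there are C(2,j) ways to pick which j.
By inclusion–exclusion, the number of valid placements is Σ_{j=0}^{2} (−1)^j C(2,j)·(5−j)!.
Computing: 120 − 48 + 6 = 78.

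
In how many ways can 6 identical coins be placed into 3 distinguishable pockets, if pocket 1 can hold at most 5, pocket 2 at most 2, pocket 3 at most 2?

8

Ignoring the caps, the number of non-negative solutions to x_1+…+x_3 = 6 is C(8,2) = 28.
Subtract solutions that violate a single cap (substitute x_i' = x_i − (cap_i+1)): x_1 ≥ 6 gives C(2,2) = 1; x_2 ≥ 3 gives C(5,2) = 10; x_3 ≥ 3 gives C(5,2) = 10. Together 21.
Add back pairs where two caps are both exceeded: 0 + 0 + 1 = 1.
By inclusion–exclusion the count is 28 − 21 + 1 = 8.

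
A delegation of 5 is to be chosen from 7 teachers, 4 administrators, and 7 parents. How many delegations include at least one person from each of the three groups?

With no constraint there are C(18,5) = 8568 possible selections.
Subtract selections that omit an entire group: no teachers → C(11,5) = 462; no administrators → C(14,5) = 2002; no parents → C(11,5) = 462.
Add back selections omitting two groups (i.e. drawn from a single group): C(7,5) + C(4,5) + C(7,5) = 42.
By inclusion–exclusion: 8568 − 2926 + 42 = 5684.

5684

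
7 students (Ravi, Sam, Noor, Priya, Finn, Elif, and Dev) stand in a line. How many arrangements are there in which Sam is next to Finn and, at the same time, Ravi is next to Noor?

480

Treat {Sam,Finn} as one block (2 orders) and {Ravi,Noor} as another (2 orders).
That leaves 5 units to arrange: 2 × 2 × 5! = 4 × 120 = 480.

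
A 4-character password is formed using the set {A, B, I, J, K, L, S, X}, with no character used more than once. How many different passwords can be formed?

Choose and order 4 of the 8 symbols: the first character has 8 options, the next 7, then 6, 5.
8 × 7 × 6 × 5 = 1680.

1680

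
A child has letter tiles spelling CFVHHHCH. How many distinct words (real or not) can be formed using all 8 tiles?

840

Letter multiplicities in CFVHHHCH: C×2, F×1, H×4, V×1.
The number of distinct arrangements is 8!/(4!·2!) = 40320/48 = 840.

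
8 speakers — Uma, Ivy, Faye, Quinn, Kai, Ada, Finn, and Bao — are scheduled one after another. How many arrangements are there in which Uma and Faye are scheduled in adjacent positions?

10080

Treat {Uma, Faye} as a single unit. There are 7 units to order, and the pair itself can be ordered 2 ways.
So the count is 2·(7)! = 10080.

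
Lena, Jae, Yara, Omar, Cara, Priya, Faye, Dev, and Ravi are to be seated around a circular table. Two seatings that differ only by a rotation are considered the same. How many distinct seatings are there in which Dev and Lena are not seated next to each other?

30240

Without the restriction there are (8)! = 40320 seatings.
Seatings with Dev beside Lena: treat them as a block with 2 internal orders, giving 2 × (7)! = 10080.
Subtracting, 40320 − 10080 = 30240.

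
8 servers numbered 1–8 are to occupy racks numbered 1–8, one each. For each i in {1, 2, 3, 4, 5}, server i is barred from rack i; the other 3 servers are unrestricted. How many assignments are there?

Let Aᵢ (for 1 ≤ i ≤ 5) be the placements that put server i in its forbidden rack. Any j of these fix j positions, leaving (8−j)! ways to fill the rest, and there are C(5,j) ways to pick which j.
By inclusion–exclusion, the number of valid placements is Σ_{j=0}^{5} (−1)^j C(5,j)·(8−j)!.
Computing: 40320 − 25200 + 7200 − 1200 + 120 − 6 = 21234.

21234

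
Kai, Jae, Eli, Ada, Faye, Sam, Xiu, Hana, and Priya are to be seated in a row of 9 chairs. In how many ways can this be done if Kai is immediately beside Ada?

Glue Kai and Ada into one block (2 internal orders), leaving 8 units to arrange in a row.
That gives 2 × 8! = 2 × 40320 = 80640.

80640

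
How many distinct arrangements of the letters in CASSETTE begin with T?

1260

Fix T in the first position and arrange the remaining 7 letters.
Those 7 letters have E appearing twice and S appearing twice, giving (7)!/(2!·2!) = 1260.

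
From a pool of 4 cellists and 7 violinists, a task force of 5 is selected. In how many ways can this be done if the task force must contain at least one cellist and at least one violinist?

441

Total 5-person selections from all 11: C(11,5) = 462.
Subtract selections that omit an entire group: no cellists → C(7,5) = 21; no violinists → C(4,5) = 0.
Both groups omitted at once is impossible, so 462 − 21 = 441.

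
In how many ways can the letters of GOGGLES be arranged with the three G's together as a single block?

Treat the 3 copies of G as a single block. The multiset to arrange is then {GGG, E, L, O, S}, 5 items in all.
All 5 items are distinct, so there are (5)! = 120 arrangements.

120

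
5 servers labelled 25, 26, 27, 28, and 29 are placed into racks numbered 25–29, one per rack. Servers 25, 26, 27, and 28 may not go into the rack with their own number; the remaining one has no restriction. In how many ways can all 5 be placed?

Let Aᵢ (for 25 ≤ i ≤ 28) be the placements that put server i in its forbidden rack. Any j of these fix j positions, leaving (5−j)! ways to fill the rest, and there are C(4,j) ways to pick which j.
By inclusion–exclusion, the number of valid placements is Σ_{j=0}^{4} (−1)^j C(4,j)·(5−j)!.
Computing: 120 − 96 + 36 − 8 + 1 = 53.

53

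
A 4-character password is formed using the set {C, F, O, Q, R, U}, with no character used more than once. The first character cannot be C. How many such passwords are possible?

The first character has 6−1 = 5 choices (anything except C).
The remaining 3 characters are filled from the other 5 symbols without repetition: 5 × 4 × 3 = 60.
Total: 5 × 60 = 300.

300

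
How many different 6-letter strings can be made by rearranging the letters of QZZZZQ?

15

QZZZZQ has 6 letters with Q appearing twice and Z appearing 4 times.
So there are 6! / (4!·2!) = 15 distinguishable arrangements.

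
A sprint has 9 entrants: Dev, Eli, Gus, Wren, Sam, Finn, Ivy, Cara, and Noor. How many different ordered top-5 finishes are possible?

There are 9 choices for 1st place, 8 for 2nd, and so on down to 5 for position 5.
That gives 9 × 8 × 7 × 6 × 5 = 15120.

15120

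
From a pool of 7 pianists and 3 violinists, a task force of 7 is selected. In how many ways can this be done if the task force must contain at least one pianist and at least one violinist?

With no constraint there are C(10,7) = 120 possible selections.
Selections missing a whole group: no pianists → C(3,7) = 0; no violinists → C(7,7) = 1.
Both groups omitted at once is impossible, so 120 − 1 = 119.

119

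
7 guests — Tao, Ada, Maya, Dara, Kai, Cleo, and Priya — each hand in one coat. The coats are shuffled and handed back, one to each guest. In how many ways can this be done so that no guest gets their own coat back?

1854

Let Aᵢ be the assignments in which guest i gets their own coat. We want the size of the complement of A₁∪…∪A_7.
By inclusion–exclusion this is Σ_{j=0}^{7} (−1)^j C(7,j)·(7−j)!.
Computing: 5040 − 5040 + 2520 − 840 + 210 − 42 + 7 − 1 = 1854.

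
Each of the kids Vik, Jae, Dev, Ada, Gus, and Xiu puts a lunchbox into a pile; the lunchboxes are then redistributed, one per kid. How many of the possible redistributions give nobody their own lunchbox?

265

Count assignments avoiding every fixed point. For any j of the 6 kids fixed to their own lunchbox, the other 6−j can be arranged in (6−j)! ways.
By inclusion–exclusion this is Σ_{j=0}^{6} (−1)^j C(6,j)·(6−j)!.
Computing: 720 − 720 + 360 − 120 + 30 − 6 + 1 = 265.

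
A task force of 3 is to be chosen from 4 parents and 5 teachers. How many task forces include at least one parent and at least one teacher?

With no constraint there are C(9,3) = 84 possible selections.
Selections missing a whole group: no parents → C(5,3) = 10; no teachers → C(4,3) = 4.
Both groups omitted at once is impossible, so 84 − 14 = 70.

70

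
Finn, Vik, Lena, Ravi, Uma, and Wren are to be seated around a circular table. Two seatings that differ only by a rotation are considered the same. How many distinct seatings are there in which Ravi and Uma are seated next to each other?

Treat {Ravi, Uma} as one unit (2 internal orders) and seat the resulting 5 units around the table: (4)! circular arrangements.
So 2 × (4)! = 2 × 24 = 48.

48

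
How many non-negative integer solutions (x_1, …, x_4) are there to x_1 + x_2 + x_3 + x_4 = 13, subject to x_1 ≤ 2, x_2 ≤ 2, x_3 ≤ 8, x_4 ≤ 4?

Without the upper bounds there are C(16,3) = 560 ways to split 13 among 4 variables.
Subtract solutions that violate a single cap (substitute x_i' = x_i − (cap_i+1)): x_1 ≥ 3 gives C(13,3) = 286; x_2 ≥ 3 gives C(13,3) = 286; x_3 ≥ 9 gives C(7,3) = 35; x_4 ≥ 5 gives C(11,3) = 165. Together 772.
Add back pairs where two caps are both exceeded: 120 + 4 + 56 + 4 + 56 + 0 = 240.
Subtract triples: 0 + 10 + 0 + 0 = 10.
By inclusion–exclusion the count is 560 − 772 + 240 − 10 = 18.

18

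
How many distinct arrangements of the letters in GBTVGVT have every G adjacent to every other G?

180

Treat the 2 copies of G as a single block. The multiset to arrange is then {GG, B, T, T, V, V}, 6 items in all.
That gives (6)!/(2!·2!) = 180 arrangements.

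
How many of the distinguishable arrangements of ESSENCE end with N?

Fix N in the last position and arrange the remaining 6 letters.
Those 6 letters have E appearing 3 times and S appearing twice, giving (6)!/(3!·2!) = 60.

60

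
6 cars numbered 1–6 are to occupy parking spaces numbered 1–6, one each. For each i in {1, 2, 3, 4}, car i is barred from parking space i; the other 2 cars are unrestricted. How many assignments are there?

362

Let Aᵢ (for 1 ≤ i ≤ 4) be the placements that put car i in its forbidden parking space. Any j of these fix j positions, leaving (6−j)! ways to fill the rest, and there are C(4,j) ways to pick which j.
By inclusion–exclusion, the number of valid placements is Σ_{j=0}^{4} (−1)^j C(4,j)·(6−j)!.
Computing: 720 − 480 + 144 − 24 + 2 = 362.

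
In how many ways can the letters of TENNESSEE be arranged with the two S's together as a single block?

Treat the 2 copies of S as a single block. The multiset to arrange is then {SS, E, E, E, E, N, N, T}, 8 items in all.
That gives (8)!/(4!·2!) = 840 arrangements.

840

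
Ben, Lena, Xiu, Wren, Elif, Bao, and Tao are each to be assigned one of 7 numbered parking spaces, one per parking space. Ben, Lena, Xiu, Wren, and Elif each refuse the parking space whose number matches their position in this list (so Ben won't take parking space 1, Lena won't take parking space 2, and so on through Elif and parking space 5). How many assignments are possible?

2428

Let Aᵢ (for 1 ≤ i ≤ 5) be the placements that put person i in their forbidden parking space. Any j of these fix j positions, leaving (7−j)! ways to fill the rest, and there are C(5,j) ways to pick which j.
By inclusion–exclusion, the number of valid placements is Σ_{j=0}^{5} (−1)^j C(5,j)·(7−j)!.
Computing: 5040 − 3600 + 1200 − 240 + 30 − 2 = 2428.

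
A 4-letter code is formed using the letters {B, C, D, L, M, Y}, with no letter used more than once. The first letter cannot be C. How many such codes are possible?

300

The first letter has 6−1 = 5 choices (anything except C).
The remaining 3 letters are filled from the other 5 symbols without repetition: 5 × 4 × 3 = 60.
Total: 5 × 60 = 300.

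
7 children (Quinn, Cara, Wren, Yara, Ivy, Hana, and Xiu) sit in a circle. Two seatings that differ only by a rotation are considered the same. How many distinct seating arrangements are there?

Seat Quinn anywhere (absorbing the rotational symmetry), then permute the other 6: (6)! = 720.

720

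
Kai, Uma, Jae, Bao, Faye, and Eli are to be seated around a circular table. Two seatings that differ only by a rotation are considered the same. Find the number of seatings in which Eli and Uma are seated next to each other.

Glue Eli and Uma into a block (2 internal orders). Seating 5 units around a circle gives (4)! arrangements.
So 2 × (4)! = 2 × 24 = 48.

48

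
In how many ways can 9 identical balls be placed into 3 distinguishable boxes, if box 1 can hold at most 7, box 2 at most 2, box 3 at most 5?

Without the upper bounds there are C(11,2) = 55 ways to split 9 among 3 boxes.
Subtract solutions that violate a single cap (substitute x_i' = x_i − (cap_i+1)): x_1 ≥ 8 gives C(3,2) = 3; x_2 ≥ 3 gives C(8,2) = 28; x_3 ≥ 6 gives C(5,2) = 10. Together 41.
Add back pairs where two caps are both exceeded: 0 + 0 + 1 = 1.
By inclusion–exclusion the count is 55 − 41 + 1 = 15.

15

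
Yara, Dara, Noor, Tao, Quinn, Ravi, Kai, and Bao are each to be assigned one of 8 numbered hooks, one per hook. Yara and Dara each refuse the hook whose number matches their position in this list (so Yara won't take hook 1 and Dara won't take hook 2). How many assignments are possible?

Let Aᵢ (for i ∈ {1, 2}) be the placements that put person i in their forbidden hook. Any j of these fix j positions, leaving (8−j)! ways to fill the rest, and there are C(2,j) ways to pick which j.
By inclusion–exclusion, the number of valid placements is Σ_{j=0}^{2} (−1)^j C(2,j)·(8−j)!.
Computing: 40320 − 10080 + 720 = 30960.

30960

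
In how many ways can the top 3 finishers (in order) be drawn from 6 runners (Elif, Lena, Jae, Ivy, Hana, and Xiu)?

This is an ordered selection of 3 from 6: P(6,3).
That gives 6 × 5 × 4 = 120.

120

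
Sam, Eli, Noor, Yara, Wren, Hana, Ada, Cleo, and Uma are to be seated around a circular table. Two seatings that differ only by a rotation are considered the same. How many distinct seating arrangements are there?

Fix one person's seat to break rotational symmetry; the remaining 8 people can be arranged in (8)! = 40320 ways.

40320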